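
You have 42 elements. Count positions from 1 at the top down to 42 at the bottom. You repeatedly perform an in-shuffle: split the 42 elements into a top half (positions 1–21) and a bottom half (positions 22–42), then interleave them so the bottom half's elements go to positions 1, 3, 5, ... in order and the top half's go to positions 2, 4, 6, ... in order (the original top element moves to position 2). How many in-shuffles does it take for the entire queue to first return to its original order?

The in-shuffle permutes the 42 positions with cycle lengths [14, 14, 14].
Every element is home exactly when every cycle has completed a whole number of laps, i.e. after lcm(14) = 14 in-shuffles.

14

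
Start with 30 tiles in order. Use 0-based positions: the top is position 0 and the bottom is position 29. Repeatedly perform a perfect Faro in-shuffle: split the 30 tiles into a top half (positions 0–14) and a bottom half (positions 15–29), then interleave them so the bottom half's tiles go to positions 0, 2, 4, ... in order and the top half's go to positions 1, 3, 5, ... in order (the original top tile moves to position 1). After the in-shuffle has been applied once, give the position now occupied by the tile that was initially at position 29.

Track the tile's position through each in-shuffle:
29 → 28

28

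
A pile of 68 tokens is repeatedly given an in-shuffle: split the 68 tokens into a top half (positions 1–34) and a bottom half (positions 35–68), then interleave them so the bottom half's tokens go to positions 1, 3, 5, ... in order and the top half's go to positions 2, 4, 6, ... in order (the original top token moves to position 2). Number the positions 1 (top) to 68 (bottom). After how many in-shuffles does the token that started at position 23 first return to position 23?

2

Follow position 23 under repeated in-shuffles:
23 → 46 → 23
It first returns after 2 in-shuffles.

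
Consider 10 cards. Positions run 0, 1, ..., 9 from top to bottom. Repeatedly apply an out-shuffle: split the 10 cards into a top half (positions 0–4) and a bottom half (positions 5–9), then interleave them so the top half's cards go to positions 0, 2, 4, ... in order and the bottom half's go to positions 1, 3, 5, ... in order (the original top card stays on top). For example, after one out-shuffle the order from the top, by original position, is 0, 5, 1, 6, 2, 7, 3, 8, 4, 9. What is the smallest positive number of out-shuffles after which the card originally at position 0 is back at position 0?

Position 0 is fixed by the out-shuffle; it is already back after 1 application.

1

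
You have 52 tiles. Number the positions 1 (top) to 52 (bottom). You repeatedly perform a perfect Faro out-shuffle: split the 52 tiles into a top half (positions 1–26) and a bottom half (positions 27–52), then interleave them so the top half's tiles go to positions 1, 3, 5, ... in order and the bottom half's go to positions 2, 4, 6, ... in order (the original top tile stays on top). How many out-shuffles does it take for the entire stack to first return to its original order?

The out-shuffle permutes the 52 positions with cycle lengths [1, 1, 2, 8, 8, 8, 8, 8, 8].
Every tile is home exactly when every cycle has completed a whole number of laps, i.e. after lcm(1, 2, 8) = 8 out-shuffles.

8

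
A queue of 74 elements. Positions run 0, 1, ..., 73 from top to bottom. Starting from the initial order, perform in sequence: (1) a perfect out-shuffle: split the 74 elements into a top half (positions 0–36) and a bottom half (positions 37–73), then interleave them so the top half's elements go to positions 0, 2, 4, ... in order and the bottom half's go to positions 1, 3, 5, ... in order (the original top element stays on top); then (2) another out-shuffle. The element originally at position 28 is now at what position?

Track the element from position 28 forward through each operation:
  after op 1 (out-shuffle): 28 → 56
  after op 2 (out-shuffle): 56 → 39

39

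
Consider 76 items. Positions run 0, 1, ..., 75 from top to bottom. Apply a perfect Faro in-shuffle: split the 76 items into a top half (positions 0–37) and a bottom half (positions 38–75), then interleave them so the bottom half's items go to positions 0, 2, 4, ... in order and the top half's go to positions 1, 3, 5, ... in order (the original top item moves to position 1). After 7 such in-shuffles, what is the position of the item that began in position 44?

61

Track the item's position through each in-shuffle:
44 → 12 → 25 → 51 → 26 → 53 → 30 → 61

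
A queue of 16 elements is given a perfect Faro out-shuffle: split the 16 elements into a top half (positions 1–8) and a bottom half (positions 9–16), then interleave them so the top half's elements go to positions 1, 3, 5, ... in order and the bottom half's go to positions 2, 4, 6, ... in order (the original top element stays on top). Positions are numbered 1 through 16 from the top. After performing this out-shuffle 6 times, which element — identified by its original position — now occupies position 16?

Work backwards from position 16, undoing one out-shuffle at a time:
16 ← 16 ← 16 ← 16 ← 16 ← 16 ← 16
So the element now at position 16 started at position 16.

16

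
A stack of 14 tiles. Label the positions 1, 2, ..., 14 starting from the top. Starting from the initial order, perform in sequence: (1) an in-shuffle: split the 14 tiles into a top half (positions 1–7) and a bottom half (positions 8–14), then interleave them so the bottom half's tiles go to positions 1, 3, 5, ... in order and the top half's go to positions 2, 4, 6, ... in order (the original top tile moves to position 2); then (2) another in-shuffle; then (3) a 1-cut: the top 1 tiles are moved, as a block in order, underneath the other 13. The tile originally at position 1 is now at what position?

3

Track the tile from position 1 forward through each operation:
  after op 1 (in-shuffle): 1 → 2
  after op 2 (in-shuffle): 2 → 4
  after op 3 (cut 1): 4 → 3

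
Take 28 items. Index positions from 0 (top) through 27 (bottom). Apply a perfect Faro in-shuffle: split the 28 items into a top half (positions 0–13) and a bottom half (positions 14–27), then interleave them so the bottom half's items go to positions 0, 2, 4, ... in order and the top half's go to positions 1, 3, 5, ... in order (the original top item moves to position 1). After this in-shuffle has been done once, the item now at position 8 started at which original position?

18

Work backwards from position 8, undoing one in-shuffle at a time:
8 ← 18
So the item now at position 8 started at position 18.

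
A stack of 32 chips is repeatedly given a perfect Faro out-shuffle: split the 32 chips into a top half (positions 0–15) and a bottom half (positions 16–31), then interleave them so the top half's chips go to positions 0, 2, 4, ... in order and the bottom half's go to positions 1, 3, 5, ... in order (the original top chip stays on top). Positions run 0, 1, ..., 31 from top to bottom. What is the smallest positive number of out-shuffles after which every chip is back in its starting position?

5

The out-shuffle permutes the 32 positions with cycle lengths [1, 1, 5, 5, 5, 5, 5, 5].
Every chip is home exactly when every cycle has completed a whole number of laps, i.e. after lcm(1, 5) = 5 out-shuffles.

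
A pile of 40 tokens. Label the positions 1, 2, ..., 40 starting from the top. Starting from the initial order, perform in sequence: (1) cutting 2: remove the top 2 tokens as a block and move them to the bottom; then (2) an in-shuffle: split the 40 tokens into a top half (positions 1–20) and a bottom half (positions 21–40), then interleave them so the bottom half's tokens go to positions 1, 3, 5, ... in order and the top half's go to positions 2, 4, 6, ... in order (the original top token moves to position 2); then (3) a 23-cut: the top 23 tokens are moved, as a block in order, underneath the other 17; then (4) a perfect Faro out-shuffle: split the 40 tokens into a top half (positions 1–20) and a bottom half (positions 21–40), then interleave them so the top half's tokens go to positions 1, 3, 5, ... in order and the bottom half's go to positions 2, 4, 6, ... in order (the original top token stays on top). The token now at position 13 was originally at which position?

17

Undo the operations in reverse order, starting from position 13:
  undo op 4 (out-shuffle, from top half): 13 ← 7
  undo op 3 (cut 23): 7 ← 30
  undo op 2 (in-shuffle, from top half): 30 ← 15
  undo op 1 (cut 2): 15 ← 17
So the token at position 13 came from original position 17.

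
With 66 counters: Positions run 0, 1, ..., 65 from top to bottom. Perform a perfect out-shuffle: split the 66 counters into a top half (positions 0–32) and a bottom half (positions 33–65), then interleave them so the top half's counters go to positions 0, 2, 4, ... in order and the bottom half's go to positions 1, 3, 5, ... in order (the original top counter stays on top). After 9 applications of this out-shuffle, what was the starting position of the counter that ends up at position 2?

16

Work backwards from position 2, undoing one out-shuffle at a time:
2 ← 1 ← 33 ← 49 ← 57 ← 61 ← 63 ← 64 ← 32 ← 16
So the counter now at position 2 started at position 16.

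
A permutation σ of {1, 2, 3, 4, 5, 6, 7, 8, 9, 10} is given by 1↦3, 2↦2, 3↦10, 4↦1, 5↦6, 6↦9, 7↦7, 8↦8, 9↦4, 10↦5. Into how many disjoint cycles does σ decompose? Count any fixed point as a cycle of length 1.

4

Cycle decomposition: (1 3 10 5 6 9 4) (2) (7) (8).
4 cycles.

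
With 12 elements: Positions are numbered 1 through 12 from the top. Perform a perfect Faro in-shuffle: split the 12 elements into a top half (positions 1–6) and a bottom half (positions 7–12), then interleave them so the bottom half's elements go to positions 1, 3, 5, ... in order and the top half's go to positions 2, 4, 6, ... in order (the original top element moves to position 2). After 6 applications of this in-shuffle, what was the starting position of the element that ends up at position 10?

3

Work backwards from position 10, undoing one in-shuffle at a time:
10 ← 5 ← 9 ← 11 ← 12 ← 6 ← 3
So the element now at position 10 started at position 3.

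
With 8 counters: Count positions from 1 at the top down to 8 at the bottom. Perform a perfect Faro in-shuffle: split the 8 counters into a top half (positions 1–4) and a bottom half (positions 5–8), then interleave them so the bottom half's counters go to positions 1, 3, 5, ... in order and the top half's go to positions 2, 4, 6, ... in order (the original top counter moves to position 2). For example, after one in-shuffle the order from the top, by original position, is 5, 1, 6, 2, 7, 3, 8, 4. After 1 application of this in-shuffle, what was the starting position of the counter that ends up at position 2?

Work backwards from position 2, undoing one in-shuffle at a time:
2 ← 1
So the counter now at position 2 started at position 1.

1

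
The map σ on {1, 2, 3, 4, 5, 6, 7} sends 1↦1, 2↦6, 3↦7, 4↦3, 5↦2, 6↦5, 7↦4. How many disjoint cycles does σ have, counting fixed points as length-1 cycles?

3

Cycle decomposition: (1) (2 6 5) (3 7 4).
3 cycles.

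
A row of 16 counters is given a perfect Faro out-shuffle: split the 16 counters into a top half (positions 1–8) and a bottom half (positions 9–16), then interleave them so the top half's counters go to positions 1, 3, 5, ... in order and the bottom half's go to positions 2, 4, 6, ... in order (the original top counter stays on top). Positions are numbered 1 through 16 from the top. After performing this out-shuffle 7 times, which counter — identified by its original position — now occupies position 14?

12

Work backwards from position 14, undoing one out-shuffle at a time:
14 ← 15 ← 8 ← 12 ← 14 ← 15 ← 8 ← 12
So the counter now at position 14 started at position 12.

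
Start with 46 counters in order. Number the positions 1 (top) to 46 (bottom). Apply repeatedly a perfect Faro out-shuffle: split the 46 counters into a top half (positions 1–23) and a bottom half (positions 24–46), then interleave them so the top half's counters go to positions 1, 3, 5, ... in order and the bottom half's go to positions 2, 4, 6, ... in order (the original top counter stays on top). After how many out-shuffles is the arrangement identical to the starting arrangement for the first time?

12

The out-shuffle permutes the 46 positions with cycle lengths [1, 1, 2, 4, 4, 4, 6, 12, 12].
Every counter is home exactly when every cycle has completed a whole number of laps, i.e. after lcm(1, 2, 4, 6, 12) = 12 out-shuffles.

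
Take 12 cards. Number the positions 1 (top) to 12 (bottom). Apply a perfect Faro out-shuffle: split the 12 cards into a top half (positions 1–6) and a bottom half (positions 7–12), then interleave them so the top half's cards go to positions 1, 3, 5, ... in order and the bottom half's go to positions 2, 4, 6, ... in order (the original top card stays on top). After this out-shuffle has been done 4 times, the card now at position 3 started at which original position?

Work backwards from position 3, undoing one out-shuffle at a time:
3 ← 2 ← 7 ← 4 ← 8
So the card now at position 3 started at position 8.

8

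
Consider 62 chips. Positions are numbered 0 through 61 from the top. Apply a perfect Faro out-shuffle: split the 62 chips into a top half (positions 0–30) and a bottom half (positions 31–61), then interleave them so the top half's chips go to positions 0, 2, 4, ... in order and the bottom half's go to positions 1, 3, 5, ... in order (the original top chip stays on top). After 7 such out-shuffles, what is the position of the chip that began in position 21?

Track the chip's position through each out-shuffle:
21 → 42 → 23 → 46 → 31 → 1 → 2 → 4

4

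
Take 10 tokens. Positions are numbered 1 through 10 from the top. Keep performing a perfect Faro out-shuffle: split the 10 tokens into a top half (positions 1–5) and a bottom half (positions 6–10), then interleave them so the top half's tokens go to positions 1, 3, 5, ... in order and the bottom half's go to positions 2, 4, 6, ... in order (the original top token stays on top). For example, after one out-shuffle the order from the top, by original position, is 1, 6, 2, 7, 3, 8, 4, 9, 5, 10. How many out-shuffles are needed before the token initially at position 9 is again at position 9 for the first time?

6

Follow position 9 under repeated out-shuffles:
9 → 8 → 6 → 2 → 3 → 5 → 9
It first returns after 6 out-shuffles.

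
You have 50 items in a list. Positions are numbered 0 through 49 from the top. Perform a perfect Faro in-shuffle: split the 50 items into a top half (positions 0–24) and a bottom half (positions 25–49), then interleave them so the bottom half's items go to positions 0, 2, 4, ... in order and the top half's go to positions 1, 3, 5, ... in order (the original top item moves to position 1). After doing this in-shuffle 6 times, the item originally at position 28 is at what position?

Track the item's position through each in-shuffle:
28 → 6 → 13 → 27 → 4 → 9 → 19

19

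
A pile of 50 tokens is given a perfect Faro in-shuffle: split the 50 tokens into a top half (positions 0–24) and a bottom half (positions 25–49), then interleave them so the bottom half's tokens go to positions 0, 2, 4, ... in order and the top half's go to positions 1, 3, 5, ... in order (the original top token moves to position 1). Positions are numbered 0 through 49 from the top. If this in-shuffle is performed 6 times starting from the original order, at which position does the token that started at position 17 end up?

29

Track the token's position through each in-shuffle:
17 → 35 → 20 → 41 → 32 → 14 → 29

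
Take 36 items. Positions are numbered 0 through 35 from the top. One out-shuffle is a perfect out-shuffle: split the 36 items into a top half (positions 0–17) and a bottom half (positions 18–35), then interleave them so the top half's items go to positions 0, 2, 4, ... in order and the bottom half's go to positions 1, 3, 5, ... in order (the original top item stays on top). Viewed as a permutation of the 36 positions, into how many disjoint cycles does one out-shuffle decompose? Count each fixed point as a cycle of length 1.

7

Trace each unvisited position around until it returns:
(0) (1 2 4 8 16 32 ... len 12) (3 6 12 24 13 26 ... len 12) (5 10 20) (7 14 28 21) (15 30 25) (35)
7 cycles in total.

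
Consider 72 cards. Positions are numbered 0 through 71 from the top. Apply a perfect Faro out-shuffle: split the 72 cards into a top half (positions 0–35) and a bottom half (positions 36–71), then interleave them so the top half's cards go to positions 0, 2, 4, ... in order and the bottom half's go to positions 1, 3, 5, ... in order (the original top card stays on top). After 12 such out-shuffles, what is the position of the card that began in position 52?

Track the card's position through each out-shuffle:
52 → 33 → 66 → 61 → 51 → 31 → 62 → 53 → 35 → 70 → 69 → 67 → 63

63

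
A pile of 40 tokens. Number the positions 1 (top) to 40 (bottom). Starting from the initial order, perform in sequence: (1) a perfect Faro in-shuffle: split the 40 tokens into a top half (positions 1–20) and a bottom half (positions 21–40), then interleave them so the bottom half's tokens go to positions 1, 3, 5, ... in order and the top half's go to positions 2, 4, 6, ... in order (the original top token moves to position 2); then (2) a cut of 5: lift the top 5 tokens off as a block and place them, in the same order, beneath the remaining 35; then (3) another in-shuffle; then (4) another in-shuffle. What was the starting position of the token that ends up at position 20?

Undo the operations in reverse order, starting from position 20:
  undo op 4 (in-shuffle, from top half): 20 ← 10
  undo op 3 (in-shuffle, from top half): 10 ← 5
  undo op 2 (cut 5): 5 ← 10
  undo op 1 (in-shuffle, from top half): 10 ← 5
So the token at position 20 came from original position 5.

5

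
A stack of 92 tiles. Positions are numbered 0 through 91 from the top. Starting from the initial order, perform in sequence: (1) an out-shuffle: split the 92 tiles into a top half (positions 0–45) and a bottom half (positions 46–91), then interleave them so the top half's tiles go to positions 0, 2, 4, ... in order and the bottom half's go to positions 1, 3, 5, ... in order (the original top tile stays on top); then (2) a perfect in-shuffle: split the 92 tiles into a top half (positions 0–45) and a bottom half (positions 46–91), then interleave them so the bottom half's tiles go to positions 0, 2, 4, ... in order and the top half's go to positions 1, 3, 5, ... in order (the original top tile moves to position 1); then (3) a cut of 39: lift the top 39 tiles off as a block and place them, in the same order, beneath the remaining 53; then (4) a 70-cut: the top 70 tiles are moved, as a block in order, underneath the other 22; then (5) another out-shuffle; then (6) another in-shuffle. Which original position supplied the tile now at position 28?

Undo the operations in reverse order, starting from position 28:
  undo op 6 (in-shuffle, from bottom half): 28 ← 60
  undo op 5 (out-shuffle, from top half): 60 ← 30
  undo op 4 (cut 70): 30 ← 8
  undo op 3 (cut 39): 8 ← 47
  undo op 2 (in-shuffle, from top half): 47 ← 23
  undo op 1 (out-shuffle, from bottom half): 23 ← 57
So the tile at position 28 came from original position 57.

57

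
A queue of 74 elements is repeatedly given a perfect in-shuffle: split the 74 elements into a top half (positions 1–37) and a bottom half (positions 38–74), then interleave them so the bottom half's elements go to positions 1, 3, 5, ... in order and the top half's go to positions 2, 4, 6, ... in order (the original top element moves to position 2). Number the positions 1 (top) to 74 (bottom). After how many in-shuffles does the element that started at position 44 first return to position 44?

Follow position 44 under repeated in-shuffles:
44 → 13 → 26 → 52 → 29 → 58 → 41 → 7 → 14 → 28 → 56 → 37 → 74 → 73 → 71 → 67 → 59 → 43 → 11 → 22 → 44
It first returns after 20 in-shuffles.

20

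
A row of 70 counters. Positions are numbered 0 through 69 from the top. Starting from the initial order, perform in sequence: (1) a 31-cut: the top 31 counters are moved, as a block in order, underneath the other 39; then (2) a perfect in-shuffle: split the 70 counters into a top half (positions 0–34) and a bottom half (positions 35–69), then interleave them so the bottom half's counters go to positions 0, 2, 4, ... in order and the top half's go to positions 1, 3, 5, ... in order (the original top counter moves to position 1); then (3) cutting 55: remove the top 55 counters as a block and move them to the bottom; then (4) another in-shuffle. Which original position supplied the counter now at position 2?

41

Undo the operations in reverse order, starting from position 2:
  undo op 4 (in-shuffle, from bottom half): 2 ← 36
  undo op 3 (cut 55): 36 ← 21
  undo op 2 (in-shuffle, from top half): 21 ← 10
  undo op 1 (cut 31): 10 ← 41
So the counter at position 2 came from original position 41.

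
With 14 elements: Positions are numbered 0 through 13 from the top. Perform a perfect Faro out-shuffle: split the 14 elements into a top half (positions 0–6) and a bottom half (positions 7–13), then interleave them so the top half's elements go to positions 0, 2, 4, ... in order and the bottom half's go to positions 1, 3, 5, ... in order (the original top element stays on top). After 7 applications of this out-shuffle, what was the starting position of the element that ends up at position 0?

Work backwards from position 0, undoing one out-shuffle at a time:
0 ← 0 ← 0 ← 0 ← 0 ← 0 ← 0 ← 0
So the element now at position 0 started at position 0.

0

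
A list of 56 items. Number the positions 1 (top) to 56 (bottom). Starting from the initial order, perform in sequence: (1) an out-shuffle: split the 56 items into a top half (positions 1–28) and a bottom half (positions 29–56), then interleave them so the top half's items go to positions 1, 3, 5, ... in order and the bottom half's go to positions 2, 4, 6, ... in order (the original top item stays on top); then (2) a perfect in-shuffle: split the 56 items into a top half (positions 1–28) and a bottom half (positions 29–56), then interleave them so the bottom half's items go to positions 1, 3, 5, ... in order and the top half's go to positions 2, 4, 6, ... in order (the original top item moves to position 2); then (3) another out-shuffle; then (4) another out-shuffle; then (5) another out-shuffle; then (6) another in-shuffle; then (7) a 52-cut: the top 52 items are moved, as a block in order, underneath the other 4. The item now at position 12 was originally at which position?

Undo the operations in reverse order, starting from position 12:
  undo op 7 (cut 52): 12 ← 8
  undo op 6 (in-shuffle, from top half): 8 ← 4
  undo op 5 (out-shuffle, from bottom half): 4 ← 30
  undo op 4 (out-shuffle, from bottom half): 30 ← 43
  undo op 3 (out-shuffle, from top half): 43 ← 22
  undo op 2 (in-shuffle, from top half): 22 ← 11
  undo op 1 (out-shuffle, from top half): 11 ← 6
So the item at position 12 came from original position 6.

6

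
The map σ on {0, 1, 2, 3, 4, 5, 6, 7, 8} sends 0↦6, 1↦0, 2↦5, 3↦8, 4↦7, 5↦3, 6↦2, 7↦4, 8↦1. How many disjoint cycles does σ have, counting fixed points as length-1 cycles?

2

Cycle decomposition: (0 6 2 5 3 8 1) (4 7).
2 cycles.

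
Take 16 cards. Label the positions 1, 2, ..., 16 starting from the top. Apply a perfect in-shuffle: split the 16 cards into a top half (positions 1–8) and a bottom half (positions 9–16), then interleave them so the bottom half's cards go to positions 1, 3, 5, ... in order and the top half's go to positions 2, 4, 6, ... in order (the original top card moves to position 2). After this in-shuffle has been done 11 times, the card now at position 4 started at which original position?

Work backwards from position 4, undoing one in-shuffle at a time:
4 ← 2 ← 1 ← 9 ← 13 ← 15 ← 16 ← 8 ← 4 ← 2 ← 1 ← 9
So the card now at position 4 started at position 9.

9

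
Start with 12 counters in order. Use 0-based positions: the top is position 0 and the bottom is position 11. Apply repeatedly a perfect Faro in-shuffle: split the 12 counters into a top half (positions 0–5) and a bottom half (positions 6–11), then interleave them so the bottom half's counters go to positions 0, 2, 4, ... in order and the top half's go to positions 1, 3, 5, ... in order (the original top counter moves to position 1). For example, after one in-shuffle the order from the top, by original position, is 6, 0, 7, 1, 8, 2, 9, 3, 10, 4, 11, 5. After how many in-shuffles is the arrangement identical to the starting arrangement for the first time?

12

The in-shuffle permutes the 12 positions with cycle lengths [12].
Every counter is home exactly when every cycle has completed a whole number of laps, i.e. after lcm(12) = 12 in-shuffles.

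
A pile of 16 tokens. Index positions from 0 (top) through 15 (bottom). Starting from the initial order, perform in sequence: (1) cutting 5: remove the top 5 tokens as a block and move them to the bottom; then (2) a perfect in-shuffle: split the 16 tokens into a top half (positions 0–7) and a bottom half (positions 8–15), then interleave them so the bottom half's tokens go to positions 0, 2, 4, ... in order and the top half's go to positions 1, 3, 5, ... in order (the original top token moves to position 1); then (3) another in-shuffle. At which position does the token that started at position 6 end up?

7

Track the token from position 6 forward through each operation:
  after op 1 (cut 5): 6 → 1
  after op 2 (in-shuffle): 1 → 3
  after op 3 (in-shuffle): 3 → 7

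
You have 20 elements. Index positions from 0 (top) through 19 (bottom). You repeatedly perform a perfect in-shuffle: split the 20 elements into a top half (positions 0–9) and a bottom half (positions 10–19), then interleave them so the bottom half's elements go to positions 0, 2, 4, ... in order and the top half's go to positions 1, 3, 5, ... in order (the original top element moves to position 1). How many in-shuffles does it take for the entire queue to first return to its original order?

The in-shuffle permutes the 20 positions with cycle lengths [2, 3, 3, 6, 6].
Every element is home exactly when every cycle has completed a whole number of laps, i.e. after lcm(2, 3, 6) = 6 in-shuffles.

6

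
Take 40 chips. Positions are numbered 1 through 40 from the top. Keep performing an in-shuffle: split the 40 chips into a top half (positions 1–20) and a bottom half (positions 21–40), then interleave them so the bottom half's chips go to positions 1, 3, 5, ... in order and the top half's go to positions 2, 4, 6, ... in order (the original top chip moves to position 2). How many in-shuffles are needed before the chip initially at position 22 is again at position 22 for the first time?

Follow position 22 under repeated in-shuffles:
22 → 3 → 6 → 12 → 24 → 7 → 14 → 28 → 15 → 30 → 19 → 38 → 35 → 29 → 17 → 34 → 27 → 13 → 26 → 11 → 22
It first returns after 20 in-shuffles.

20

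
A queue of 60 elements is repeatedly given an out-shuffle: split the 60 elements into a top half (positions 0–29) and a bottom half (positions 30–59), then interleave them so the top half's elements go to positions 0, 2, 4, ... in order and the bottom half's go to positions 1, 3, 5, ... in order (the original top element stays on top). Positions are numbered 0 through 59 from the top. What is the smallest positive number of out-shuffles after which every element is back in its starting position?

58

The out-shuffle permutes the 60 positions with cycle lengths [1, 1, 58].
Every element is home exactly when every cycle has completed a whole number of laps, i.e. after lcm(1, 58) = 58 out-shuffles.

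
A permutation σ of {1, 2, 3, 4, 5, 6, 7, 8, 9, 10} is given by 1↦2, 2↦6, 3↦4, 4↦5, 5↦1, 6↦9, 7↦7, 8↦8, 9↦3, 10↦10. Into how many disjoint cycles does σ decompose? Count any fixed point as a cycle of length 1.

4

Cycle decomposition: (1 2 6 9 3 4 5) (7) (8) (10).
4 cycles.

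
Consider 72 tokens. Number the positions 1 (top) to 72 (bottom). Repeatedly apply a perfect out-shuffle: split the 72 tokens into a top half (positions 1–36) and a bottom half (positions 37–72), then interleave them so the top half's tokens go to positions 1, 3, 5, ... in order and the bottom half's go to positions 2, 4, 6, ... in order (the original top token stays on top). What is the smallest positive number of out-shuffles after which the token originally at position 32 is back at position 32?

35

Follow position 32 under repeated out-shuffles:
32 → 63 → 54 → 36 → 71 → 70 → 68 → 64 → ... → 32 (length 35)
It first returns after 35 out-shuffles.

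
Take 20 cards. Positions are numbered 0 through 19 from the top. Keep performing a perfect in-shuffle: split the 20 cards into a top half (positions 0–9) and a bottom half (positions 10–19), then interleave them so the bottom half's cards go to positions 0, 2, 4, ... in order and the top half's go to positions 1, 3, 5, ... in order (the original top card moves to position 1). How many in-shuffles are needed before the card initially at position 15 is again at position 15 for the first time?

6

Follow position 15 under repeated in-shuffles:
15 → 10 → 0 → 1 → 3 → 7 → 15
It first returns after 6 in-shuffles.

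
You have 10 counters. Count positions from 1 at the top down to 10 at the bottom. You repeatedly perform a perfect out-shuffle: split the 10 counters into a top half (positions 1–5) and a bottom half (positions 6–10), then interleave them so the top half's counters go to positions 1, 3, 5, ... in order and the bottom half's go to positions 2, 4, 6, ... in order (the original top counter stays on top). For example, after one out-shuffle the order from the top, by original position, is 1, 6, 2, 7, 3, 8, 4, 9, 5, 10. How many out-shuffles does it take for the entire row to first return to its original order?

The out-shuffle permutes the 10 positions with cycle lengths [1, 1, 2, 6].
Every counter is home exactly when every cycle has completed a whole number of laps, i.e. after lcm(1, 2, 6) = 6 out-shuffles.

6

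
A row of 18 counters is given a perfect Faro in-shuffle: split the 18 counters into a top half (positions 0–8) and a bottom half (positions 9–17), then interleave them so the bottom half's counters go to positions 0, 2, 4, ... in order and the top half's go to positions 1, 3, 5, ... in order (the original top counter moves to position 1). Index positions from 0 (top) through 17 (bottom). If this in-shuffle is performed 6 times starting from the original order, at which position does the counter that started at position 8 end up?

Track the counter's position through each in-shuffle:
8 → 17 → 16 → 14 → 10 → 2 → 5

5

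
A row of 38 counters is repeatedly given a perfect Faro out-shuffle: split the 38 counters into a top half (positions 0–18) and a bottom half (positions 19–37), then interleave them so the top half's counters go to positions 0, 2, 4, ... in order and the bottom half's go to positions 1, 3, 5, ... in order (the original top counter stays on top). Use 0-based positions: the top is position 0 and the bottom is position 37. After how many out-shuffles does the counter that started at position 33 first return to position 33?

Follow position 33 under repeated out-shuffles:
33 → 29 → 21 → 5 → 10 → 20 → 3 → 6 → ... → 33 (length 36)
It first returns after 36 out-shuffles.

36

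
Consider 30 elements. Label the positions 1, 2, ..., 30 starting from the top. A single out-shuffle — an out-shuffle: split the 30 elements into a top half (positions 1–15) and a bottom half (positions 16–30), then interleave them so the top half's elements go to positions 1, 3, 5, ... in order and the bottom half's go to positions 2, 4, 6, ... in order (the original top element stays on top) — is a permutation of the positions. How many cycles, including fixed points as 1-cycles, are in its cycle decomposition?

Trace each unvisited position around until it returns:
(1) (2 3 5 9 17 4 ... len 28) (30)
3 cycles in total.

3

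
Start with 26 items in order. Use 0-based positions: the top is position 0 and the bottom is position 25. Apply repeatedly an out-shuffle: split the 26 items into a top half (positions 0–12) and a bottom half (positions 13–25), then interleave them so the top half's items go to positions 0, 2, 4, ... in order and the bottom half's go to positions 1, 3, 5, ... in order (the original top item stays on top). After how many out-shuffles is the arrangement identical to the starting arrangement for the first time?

20

The out-shuffle permutes the 26 positions with cycle lengths [1, 1, 4, 20].
Every item is home exactly when every cycle has completed a whole number of laps, i.e. after lcm(1, 4, 20) = 20 out-shuffles.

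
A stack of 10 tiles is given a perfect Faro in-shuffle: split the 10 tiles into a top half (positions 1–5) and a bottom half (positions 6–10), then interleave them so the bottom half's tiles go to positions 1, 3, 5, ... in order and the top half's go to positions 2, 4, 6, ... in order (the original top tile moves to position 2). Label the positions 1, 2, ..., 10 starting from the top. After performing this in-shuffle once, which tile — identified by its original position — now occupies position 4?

2

Work backwards from position 4, undoing one in-shuffle at a time:
4 ← 2
So the tile now at position 4 started at position 2.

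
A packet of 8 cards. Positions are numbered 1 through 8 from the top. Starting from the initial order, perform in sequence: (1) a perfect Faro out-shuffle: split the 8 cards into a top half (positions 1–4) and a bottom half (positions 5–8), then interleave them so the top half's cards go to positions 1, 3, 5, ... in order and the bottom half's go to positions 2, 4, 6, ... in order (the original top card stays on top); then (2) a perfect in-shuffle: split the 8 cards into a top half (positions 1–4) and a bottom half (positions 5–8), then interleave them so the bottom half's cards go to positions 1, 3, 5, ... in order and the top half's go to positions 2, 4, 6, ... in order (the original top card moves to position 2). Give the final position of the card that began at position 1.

Track the card from position 1 forward through each operation:
  after op 1 (out-shuffle): 1 → 1
  after op 2 (in-shuffle): 1 → 2

2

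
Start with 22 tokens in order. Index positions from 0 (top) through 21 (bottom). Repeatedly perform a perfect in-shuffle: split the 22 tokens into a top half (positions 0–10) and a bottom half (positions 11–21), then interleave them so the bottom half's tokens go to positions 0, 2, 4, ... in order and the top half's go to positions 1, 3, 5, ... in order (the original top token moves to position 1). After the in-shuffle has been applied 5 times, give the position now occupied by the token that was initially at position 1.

Track the token's position through each in-shuffle:
1 → 3 → 7 → 15 → 8 → 17

17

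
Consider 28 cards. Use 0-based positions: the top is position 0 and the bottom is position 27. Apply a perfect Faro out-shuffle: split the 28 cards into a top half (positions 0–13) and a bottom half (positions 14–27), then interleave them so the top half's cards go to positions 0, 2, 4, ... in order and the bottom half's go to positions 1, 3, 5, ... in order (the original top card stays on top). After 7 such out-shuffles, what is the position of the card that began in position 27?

27

Position 27 is a fixed point of every out-shuffle, so the card never moves.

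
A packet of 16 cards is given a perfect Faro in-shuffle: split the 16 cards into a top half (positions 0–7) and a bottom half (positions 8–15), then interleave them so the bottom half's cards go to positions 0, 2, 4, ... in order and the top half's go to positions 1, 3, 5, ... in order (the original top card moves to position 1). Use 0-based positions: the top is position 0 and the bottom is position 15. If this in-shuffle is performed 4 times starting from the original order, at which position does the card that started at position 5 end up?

Track the card's position through each in-shuffle:
5 → 11 → 6 → 13 → 10

10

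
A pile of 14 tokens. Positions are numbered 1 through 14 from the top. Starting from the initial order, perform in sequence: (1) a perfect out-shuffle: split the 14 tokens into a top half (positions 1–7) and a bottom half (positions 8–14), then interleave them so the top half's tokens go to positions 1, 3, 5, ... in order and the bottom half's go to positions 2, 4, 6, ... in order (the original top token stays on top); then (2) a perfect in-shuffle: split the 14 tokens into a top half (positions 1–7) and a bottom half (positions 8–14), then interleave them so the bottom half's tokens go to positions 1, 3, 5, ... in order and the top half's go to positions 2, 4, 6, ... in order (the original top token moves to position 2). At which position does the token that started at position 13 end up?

9

Track the token from position 13 forward through each operation:
  after op 1 (out-shuffle): 13 → 12
  after op 2 (in-shuffle): 12 → 9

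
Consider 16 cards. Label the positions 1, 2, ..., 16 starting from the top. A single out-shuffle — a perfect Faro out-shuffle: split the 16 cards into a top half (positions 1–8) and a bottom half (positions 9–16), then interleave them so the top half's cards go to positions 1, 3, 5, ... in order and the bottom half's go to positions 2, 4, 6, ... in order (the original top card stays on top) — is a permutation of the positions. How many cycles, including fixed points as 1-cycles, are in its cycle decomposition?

6

Trace each unvisited position around until it returns:
(1) (2 3 5 9) (4 7 13 10) (6 11) (8 15 14 12) (16)
6 cycles in total.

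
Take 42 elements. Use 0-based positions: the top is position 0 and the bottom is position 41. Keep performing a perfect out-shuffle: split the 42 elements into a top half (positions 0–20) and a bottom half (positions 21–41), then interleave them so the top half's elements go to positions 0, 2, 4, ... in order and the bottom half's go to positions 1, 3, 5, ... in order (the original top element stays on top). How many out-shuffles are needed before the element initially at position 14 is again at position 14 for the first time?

Follow position 14 under repeated out-shuffles:
14 → 28 → 15 → 30 → 19 → 38 → 35 → 29 → 17 → 34 → 27 → 13 → 26 → 11 → 22 → 3 → 6 → 12 → 24 → 7 → 14
It first returns after 20 out-shuffles.

20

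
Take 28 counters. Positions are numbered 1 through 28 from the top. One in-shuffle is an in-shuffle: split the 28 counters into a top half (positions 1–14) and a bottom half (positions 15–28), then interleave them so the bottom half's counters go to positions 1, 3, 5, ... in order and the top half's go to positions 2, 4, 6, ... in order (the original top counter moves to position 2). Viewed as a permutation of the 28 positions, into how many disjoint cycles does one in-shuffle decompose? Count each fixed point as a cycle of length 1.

Trace each unvisited position around until it returns:
(1 2 4 8 16 3 ... len 28)
1 cycle in total.

1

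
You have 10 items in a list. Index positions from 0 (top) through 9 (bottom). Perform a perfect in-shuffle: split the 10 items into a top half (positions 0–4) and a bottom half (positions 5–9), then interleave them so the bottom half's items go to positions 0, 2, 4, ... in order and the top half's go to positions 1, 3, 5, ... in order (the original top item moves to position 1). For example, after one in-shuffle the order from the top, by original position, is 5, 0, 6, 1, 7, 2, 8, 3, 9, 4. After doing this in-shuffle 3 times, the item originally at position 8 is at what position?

Track the item's position through each in-shuffle:
8 → 6 → 2 → 5

5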